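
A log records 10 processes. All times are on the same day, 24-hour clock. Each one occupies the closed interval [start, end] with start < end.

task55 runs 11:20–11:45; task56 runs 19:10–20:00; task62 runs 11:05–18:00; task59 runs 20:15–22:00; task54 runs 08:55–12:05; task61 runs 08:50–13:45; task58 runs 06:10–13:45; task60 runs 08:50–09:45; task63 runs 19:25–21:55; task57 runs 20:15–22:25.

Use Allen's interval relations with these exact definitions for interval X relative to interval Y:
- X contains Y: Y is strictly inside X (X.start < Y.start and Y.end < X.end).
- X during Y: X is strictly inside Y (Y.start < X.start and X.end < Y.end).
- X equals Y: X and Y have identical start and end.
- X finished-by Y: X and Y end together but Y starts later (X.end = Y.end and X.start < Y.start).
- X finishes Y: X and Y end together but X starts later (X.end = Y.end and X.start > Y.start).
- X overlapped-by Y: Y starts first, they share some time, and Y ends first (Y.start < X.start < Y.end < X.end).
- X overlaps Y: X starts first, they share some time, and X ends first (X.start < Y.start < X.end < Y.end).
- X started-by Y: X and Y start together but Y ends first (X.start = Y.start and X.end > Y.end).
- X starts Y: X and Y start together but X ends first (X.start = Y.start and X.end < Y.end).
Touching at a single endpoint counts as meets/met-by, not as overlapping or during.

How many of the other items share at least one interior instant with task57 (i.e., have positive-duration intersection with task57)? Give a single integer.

2

Target task57 = [20:15, 22:25].
task54 [08:55, 12:05] → before → no.
task55 [11:20, 11:45] → before → no.
task56 [19:10, 20:00] → before → no.
task58 [06:10, 13:45] → before → no.
task59 [20:15, 22:00] → starts → counts.
task60 [08:50, 09:45] → before → no.
task61 [08:50, 13:45] → before → no.
task62 [11:05, 18:00] → before → no.
task63 [19:25, 21:55] → overlaps → counts.
Total: 2.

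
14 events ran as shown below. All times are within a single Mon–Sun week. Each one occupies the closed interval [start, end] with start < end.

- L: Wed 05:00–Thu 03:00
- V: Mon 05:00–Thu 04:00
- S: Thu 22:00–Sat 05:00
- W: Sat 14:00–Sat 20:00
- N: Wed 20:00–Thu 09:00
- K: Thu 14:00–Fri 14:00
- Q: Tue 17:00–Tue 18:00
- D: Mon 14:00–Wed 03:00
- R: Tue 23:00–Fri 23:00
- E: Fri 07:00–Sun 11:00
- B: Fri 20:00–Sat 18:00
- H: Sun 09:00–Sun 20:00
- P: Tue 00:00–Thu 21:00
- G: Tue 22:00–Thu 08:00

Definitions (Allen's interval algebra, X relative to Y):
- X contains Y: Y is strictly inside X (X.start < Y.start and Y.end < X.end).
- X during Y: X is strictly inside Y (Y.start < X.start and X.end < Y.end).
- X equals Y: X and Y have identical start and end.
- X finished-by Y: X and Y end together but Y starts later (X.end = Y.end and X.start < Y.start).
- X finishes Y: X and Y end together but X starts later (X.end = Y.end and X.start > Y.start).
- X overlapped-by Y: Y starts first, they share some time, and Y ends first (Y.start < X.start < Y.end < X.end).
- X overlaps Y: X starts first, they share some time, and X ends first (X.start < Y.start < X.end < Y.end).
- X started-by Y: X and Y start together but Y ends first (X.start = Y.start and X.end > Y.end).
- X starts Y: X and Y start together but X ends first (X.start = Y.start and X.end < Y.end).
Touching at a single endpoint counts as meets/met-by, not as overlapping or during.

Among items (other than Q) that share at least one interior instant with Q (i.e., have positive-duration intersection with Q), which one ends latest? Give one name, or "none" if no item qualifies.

P

Target Q = [Tue 17:00, Tue 18:00].
B [Fri 20:00, Sat 18:00] → after → excluded.
D [Mon 14:00, Wed 03:00] → contains → candidate.
E [Fri 07:00, Sun 11:00] → after → excluded.
G [Tue 22:00, Thu 08:00] → after → excluded.
H [Sun 09:00, Sun 20:00] → after → excluded.
K [Thu 14:00, Fri 14:00] → after → excluded.
L [Wed 05:00, Thu 03:00] → after → excluded.
N [Wed 20:00, Thu 09:00] → after → excluded.
P [Tue 00:00, Thu 21:00] → contains → candidate.
R [Tue 23:00, Fri 23:00] → after → excluded.
S [Thu 22:00, Sat 05:00] → after → excluded.
V [Mon 05:00, Thu 04:00] → contains → candidate.
W [Sat 14:00, Sat 20:00] → after → excluded.
Among candidates, latest end is Thu 21:00 → P.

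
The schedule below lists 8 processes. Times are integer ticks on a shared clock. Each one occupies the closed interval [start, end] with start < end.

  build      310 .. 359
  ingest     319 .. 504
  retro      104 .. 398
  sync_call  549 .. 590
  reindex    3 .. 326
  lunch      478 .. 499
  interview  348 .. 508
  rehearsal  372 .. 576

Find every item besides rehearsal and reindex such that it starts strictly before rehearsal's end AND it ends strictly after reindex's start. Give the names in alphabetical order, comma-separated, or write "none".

Conditions: its start is strictly before rehearsal's end (X.start < 576) AND its end is strictly after reindex's start (X.end > 3).
build: start 310 < 576? ✓; end 359 > 3? ✓ → yes.
ingest: start 319 < 576? ✓; end 504 > 3? ✓ → yes.
interview: start 348 < 576? ✓; end 508 > 3? ✓ → yes.
lunch: start 478 < 576? ✓; end 499 > 3? ✓ → yes.
retro: start 104 < 576? ✓; end 398 > 3? ✓ → yes.
sync_call: start 549 < 576? ✓; end 590 > 3? ✓ → yes.
Result: build, ingest, interview, lunch, retro, sync_call.

build, ingest, interview, lunch, retro, sync_call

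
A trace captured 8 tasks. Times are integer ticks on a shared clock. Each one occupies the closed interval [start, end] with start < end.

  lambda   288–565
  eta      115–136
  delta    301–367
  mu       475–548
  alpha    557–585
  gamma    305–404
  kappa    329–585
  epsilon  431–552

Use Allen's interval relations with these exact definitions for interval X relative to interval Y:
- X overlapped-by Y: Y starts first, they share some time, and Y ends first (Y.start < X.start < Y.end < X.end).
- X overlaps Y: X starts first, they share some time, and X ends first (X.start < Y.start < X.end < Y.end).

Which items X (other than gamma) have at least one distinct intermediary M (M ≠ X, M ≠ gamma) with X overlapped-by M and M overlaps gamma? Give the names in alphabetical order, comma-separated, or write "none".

Target gamma = [305, 404].
Intermediaries M with M overlaps gamma: delta.
Via delta — items with X overlapped-by delta: kappa.
Union: kappa.

kappa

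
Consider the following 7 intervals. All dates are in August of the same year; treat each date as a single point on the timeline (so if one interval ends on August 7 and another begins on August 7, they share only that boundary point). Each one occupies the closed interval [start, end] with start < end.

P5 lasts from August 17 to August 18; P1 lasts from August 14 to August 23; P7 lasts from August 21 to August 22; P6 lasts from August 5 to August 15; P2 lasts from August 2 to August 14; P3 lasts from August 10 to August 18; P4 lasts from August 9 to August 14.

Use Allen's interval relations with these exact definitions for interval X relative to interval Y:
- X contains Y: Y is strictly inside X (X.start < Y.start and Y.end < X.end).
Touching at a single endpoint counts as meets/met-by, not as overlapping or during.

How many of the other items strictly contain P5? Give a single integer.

1

Target P5 = [August 17, August 18].
P1 [August 14, August 23] → contains → counts.
P2 [August 2, August 14] → before → no.
P3 [August 10, August 18] → finished-by → no.
P4 [August 9, August 14] → before → no.
P6 [August 5, August 15] → before → no.
P7 [August 21, August 22] → after → no.
Total: 1.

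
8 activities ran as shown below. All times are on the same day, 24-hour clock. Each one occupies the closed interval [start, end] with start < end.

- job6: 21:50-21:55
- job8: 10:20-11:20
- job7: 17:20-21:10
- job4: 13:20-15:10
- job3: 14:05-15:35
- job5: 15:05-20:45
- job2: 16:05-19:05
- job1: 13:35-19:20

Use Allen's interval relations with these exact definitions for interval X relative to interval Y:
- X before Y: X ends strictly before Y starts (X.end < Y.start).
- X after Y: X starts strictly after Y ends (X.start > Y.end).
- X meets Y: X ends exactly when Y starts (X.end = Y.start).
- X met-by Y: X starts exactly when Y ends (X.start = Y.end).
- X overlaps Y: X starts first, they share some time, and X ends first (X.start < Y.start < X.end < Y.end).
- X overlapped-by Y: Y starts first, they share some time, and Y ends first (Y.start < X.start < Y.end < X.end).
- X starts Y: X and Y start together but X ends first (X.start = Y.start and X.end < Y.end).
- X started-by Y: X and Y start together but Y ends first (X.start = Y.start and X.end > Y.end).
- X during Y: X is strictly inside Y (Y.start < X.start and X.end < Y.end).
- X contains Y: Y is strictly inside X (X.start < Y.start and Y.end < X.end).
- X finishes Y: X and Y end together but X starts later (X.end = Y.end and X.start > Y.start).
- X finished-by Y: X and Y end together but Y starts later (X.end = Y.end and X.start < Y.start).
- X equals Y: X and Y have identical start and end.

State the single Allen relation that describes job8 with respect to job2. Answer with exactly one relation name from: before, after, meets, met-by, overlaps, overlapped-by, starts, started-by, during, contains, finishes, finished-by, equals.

job8 = [10:20, 11:20]; job2 = [16:05, 19:05].
Compare endpoints: job8.start < job2.start, job8.start < job2.end, job8.end < job2.start, job8.end < job2.end.
That pattern is 'before'.

before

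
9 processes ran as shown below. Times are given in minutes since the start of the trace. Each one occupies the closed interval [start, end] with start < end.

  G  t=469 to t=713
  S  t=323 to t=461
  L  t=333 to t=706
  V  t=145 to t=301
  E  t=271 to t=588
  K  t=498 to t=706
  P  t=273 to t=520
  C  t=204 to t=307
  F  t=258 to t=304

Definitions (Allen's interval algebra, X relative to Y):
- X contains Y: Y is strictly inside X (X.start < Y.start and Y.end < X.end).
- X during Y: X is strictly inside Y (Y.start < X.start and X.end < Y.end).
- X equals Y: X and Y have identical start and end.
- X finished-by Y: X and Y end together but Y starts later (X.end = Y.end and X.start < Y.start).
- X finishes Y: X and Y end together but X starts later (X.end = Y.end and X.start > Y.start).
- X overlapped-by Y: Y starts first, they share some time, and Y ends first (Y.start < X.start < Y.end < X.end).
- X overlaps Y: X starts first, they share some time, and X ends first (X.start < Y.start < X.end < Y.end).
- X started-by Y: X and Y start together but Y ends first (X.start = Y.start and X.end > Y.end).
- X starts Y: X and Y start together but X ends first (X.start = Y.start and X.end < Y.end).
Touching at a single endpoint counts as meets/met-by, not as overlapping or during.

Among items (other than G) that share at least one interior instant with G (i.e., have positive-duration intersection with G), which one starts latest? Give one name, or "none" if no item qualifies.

Target G = [t=469, t=713].
C [t=204, t=307] → before → excluded.
E [t=271, t=588] → overlaps → candidate.
F [t=258, t=304] → before → excluded.
K [t=498, t=706] → during → candidate.
L [t=333, t=706] → overlaps → candidate.
P [t=273, t=520] → overlaps → candidate.
S [t=323, t=461] → before → excluded.
V [t=145, t=301] → before → excluded.
Among candidates, latest start is t=498 → K.

K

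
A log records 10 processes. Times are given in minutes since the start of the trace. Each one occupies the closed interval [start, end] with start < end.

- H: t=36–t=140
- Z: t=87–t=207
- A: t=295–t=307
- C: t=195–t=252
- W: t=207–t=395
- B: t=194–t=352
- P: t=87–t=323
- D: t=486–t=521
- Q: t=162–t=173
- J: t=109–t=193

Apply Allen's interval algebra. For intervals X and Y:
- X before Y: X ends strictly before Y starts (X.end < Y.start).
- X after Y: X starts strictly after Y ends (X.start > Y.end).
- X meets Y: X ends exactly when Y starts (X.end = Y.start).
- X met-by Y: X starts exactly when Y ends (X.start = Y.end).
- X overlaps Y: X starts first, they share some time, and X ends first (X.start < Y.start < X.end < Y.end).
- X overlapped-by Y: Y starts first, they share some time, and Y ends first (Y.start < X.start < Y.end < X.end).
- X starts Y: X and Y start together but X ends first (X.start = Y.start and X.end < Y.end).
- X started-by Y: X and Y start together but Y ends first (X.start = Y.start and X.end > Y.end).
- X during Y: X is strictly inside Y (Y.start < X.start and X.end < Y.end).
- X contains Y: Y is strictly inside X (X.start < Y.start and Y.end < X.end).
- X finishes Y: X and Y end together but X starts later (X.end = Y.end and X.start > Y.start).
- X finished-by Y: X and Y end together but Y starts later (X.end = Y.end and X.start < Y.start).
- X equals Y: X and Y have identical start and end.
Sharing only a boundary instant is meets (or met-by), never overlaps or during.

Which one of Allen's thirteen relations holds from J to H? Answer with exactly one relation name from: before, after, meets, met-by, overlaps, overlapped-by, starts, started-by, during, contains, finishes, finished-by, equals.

overlapped-by

J = [t=109, t=193]; H = [t=36, t=140].
Compare endpoints: J.start > H.start, J.start < H.end, J.end > H.start, J.end > H.end.
That pattern is 'overlapped-by'.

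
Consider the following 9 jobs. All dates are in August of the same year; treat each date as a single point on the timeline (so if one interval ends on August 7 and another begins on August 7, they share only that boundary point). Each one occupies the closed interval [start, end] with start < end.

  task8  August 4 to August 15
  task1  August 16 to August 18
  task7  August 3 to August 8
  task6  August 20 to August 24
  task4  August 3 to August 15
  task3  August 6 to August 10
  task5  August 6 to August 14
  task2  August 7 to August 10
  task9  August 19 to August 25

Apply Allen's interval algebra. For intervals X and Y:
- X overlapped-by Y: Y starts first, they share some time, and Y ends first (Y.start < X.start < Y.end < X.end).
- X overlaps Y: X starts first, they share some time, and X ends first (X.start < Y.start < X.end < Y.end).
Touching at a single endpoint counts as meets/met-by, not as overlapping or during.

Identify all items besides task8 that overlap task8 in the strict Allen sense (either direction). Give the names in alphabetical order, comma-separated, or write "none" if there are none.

task7

Target task8 = [August 4, August 15].
task1 [August 16, August 18] → after → no.
task2 [August 7, August 10] → during → no.
task3 [August 6, August 10] → during → no.
task4 [August 3, August 15] → finished-by → no.
task5 [August 6, August 14] → during → no.
task6 [August 20, August 24] → after → no.
task7 [August 3, August 8] → overlaps → yes.
task9 [August 19, August 25] → after → no.
Result: task7.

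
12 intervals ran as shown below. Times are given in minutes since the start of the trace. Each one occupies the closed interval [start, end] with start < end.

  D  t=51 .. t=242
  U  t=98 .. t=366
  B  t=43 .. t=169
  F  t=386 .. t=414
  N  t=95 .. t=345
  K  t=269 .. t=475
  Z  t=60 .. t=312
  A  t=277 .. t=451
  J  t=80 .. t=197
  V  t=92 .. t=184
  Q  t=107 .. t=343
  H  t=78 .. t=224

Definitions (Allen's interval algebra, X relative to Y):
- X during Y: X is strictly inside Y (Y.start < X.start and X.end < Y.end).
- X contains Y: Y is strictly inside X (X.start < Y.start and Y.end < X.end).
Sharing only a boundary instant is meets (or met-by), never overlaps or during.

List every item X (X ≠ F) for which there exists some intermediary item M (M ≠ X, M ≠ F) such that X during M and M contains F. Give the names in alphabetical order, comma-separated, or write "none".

A

Target F = [t=386, t=414].
Intermediaries M with M contains F: A, K.
Via A — items with X during A: none.
Via K — items with X during K: A.
Union: A.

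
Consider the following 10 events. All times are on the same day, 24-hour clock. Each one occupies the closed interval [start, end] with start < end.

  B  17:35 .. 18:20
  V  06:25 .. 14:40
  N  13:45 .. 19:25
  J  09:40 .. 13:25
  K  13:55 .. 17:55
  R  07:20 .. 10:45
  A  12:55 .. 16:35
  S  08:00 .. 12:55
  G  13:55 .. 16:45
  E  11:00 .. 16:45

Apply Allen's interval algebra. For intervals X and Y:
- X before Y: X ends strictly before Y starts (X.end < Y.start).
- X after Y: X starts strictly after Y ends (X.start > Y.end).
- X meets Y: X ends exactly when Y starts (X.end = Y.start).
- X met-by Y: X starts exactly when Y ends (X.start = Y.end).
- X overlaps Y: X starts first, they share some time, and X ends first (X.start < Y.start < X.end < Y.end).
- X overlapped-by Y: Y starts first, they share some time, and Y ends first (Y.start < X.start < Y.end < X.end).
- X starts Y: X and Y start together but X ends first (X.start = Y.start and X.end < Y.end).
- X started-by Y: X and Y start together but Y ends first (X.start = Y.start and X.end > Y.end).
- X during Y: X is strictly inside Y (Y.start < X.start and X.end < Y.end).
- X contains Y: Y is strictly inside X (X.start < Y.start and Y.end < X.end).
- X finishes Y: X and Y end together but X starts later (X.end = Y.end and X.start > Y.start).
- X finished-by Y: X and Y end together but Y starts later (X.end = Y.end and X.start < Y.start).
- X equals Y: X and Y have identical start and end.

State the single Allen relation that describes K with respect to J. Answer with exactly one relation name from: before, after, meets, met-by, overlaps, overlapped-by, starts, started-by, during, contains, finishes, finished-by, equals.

after

K = [13:55, 17:55]; J = [09:40, 13:25].
Compare endpoints: K.start > J.start, K.start > J.end, K.end > J.start, K.end > J.end.
That pattern is 'after'.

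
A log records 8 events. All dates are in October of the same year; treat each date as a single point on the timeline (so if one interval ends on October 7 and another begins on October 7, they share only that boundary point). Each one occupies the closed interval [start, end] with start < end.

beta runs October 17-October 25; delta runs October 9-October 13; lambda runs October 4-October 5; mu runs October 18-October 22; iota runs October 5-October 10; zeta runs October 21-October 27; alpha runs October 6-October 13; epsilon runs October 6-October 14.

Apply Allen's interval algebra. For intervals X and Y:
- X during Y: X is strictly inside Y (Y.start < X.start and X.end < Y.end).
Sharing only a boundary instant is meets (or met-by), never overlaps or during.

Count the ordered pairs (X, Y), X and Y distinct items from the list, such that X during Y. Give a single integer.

Checking all 56 ordered pairs for relation 'during'; matching pairs in alphabetical order:
(delta, epsilon): delta during epsilon ✓
(mu, beta): mu during beta ✓
Count: 2.

2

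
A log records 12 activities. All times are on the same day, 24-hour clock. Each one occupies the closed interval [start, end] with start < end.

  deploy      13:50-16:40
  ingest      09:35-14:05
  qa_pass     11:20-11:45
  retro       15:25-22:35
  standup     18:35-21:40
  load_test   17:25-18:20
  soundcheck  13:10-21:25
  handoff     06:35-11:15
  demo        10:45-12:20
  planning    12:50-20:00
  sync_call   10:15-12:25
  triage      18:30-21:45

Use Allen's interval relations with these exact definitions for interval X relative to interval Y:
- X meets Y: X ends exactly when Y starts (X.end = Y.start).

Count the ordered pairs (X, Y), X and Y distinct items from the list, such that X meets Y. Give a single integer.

Checking all 132 ordered pairs for relation 'meets'; matching pairs in alphabetical order:
No pair satisfies it.
Count: 0.

0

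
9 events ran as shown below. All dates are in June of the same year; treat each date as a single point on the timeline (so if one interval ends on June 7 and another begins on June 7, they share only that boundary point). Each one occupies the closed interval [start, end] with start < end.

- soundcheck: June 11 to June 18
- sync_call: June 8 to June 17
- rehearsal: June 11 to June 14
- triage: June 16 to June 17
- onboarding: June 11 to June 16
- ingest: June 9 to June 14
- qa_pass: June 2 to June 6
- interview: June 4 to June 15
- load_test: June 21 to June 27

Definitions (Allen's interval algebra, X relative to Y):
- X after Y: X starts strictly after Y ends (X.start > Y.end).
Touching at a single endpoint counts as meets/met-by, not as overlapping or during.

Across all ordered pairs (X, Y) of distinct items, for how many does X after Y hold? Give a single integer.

17

Checking all 72 ordered pairs for relation 'after'; matching pairs in alphabetical order:
(ingest, qa_pass): ingest after qa_pass ✓
(load_test, ingest): load_test after ingest ✓
(load_test, interview): load_test after interview ✓
(load_test, onboarding): load_test after onboarding ✓
(load_test, qa_pass): load_test after qa_pass ✓
(load_test, rehearsal): load_test after rehearsal ✓
(load_test, soundcheck): load_test after soundcheck ✓
(load_test, sync_call): load_test after sync_call ✓
(load_test, triage): load_test after triage ✓
(onboarding, qa_pass): onboarding after qa_pass ✓
(rehearsal, qa_pass): rehearsal after qa_pass ✓
(soundcheck, qa_pass): soundcheck after qa_pass ✓
(sync_call, qa_pass): sync_call after qa_pass ✓
(triage, ingest): triage after ingest ✓
(triage, interview): triage after interview ✓
(triage, qa_pass): triage after qa_pass ✓
(triage, rehearsal): triage after rehearsal ✓
Count: 17.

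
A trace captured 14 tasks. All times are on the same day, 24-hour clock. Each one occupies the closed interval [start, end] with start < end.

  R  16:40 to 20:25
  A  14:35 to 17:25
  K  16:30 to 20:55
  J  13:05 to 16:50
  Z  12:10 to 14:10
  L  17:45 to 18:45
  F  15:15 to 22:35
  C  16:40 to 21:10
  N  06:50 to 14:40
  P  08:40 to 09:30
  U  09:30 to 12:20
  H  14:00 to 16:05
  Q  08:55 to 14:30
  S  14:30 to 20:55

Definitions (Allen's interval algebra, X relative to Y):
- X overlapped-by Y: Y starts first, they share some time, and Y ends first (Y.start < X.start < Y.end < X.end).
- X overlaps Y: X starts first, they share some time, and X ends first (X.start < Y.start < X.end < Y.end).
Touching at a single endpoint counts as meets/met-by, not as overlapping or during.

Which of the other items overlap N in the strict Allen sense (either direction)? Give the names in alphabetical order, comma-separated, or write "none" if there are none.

A, H, J, S

Target N = [06:50, 14:40].
A [14:35, 17:25] → overlapped-by → yes.
C [16:40, 21:10] → after → no.
F [15:15, 22:35] → after → no.
H [14:00, 16:05] → overlapped-by → yes.
J [13:05, 16:50] → overlapped-by → yes.
K [16:30, 20:55] → after → no.
L [17:45, 18:45] → after → no.
P [08:40, 09:30] → during → no.
Q [08:55, 14:30] → during → no.
R [16:40, 20:25] → after → no.
S [14:30, 20:55] → overlapped-by → yes.
U [09:30, 12:20] → during → no.
Z [12:10, 14:10] → during → no.
Result: A, H, J, S.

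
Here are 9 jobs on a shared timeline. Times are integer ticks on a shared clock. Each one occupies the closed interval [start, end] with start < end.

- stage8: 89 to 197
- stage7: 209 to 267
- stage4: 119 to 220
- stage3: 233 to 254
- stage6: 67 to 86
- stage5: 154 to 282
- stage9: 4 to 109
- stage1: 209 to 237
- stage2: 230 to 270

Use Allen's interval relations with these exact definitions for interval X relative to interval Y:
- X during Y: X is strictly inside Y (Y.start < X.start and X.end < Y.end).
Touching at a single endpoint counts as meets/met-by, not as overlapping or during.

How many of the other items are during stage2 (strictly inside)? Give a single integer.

1

Target stage2 = [230, 270].
stage1 [209, 237] → overlaps → no.
stage3 [233, 254] → during → counts.
stage4 [119, 220] → before → no.
stage5 [154, 282] → contains → no.
stage6 [67, 86] → before → no.
stage7 [209, 267] → overlaps → no.
stage8 [89, 197] → before → no.
stage9 [4, 109] → before → no.
Total: 1.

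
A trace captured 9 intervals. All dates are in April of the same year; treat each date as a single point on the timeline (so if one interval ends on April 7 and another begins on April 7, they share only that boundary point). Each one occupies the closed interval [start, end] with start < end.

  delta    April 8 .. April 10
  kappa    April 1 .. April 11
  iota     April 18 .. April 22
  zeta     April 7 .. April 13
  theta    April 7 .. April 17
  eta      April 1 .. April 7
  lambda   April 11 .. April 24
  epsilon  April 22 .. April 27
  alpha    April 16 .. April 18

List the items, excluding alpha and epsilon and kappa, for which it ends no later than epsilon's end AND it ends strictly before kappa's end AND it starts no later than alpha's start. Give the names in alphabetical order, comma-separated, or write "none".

delta, eta

Conditions: its end is no later than epsilon's end (X.end <= April 27) AND its end is strictly before kappa's end (X.end < April 11) AND its start is no later than alpha's start (X.start <= April 16).
delta: end April 10 <= April 27? ✓; end April 10 < April 11? ✓; start April 8 <= April 16? ✓ → yes.
eta: end April 7 <= April 27? ✓; end April 7 < April 11? ✓; start April 1 <= April 16? ✓ → yes.
iota: end April 22 <= April 27? ✓; end April 22 < April 11? ✗; start April 18 <= April 16? ✗ → no.
lambda: end April 24 <= April 27? ✓; end April 24 < April 11? ✗; start April 11 <= April 16? ✓ → no.
theta: end April 17 <= April 27? ✓; end April 17 < April 11? ✗; start April 7 <= April 16? ✓ → no.
zeta: end April 13 <= April 27? ✓; end April 13 < April 11? ✗; start April 7 <= April 16? ✓ → no.
Result: delta, eta.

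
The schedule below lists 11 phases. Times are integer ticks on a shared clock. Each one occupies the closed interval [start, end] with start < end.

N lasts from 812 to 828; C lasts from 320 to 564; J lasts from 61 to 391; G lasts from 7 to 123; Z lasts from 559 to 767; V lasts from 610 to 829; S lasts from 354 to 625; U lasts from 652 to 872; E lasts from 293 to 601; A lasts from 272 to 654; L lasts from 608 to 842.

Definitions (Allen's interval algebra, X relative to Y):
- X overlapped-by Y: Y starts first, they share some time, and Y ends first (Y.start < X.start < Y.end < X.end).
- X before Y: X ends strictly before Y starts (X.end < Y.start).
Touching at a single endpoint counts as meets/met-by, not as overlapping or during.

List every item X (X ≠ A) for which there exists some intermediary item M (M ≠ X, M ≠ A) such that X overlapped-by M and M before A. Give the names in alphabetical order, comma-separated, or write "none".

Target A = [272, 654].
Intermediaries M with M before A: G.
Via G — items with X overlapped-by G: J.
Union: J.

J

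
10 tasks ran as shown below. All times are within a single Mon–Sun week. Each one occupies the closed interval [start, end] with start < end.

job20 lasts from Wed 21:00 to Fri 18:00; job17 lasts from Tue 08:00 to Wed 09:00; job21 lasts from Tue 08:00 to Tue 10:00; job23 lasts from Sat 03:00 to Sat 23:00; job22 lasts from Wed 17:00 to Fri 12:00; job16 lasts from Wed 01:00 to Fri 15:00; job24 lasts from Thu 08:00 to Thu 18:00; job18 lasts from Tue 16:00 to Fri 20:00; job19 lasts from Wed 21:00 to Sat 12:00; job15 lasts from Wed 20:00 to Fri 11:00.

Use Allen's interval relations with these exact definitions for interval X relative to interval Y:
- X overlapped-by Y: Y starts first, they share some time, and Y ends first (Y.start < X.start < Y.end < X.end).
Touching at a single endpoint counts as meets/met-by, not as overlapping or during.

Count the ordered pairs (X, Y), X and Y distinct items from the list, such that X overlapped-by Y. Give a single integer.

10

Checking all 90 ordered pairs for relation 'overlapped-by'; matching pairs in alphabetical order:
(job16, job17): job16 overlapped-by job17 ✓
(job18, job17): job18 overlapped-by job17 ✓
(job19, job15): job19 overlapped-by job15 ✓
(job19, job16): job19 overlapped-by job16 ✓
(job19, job18): job19 overlapped-by job18 ✓
(job19, job22): job19 overlapped-by job22 ✓
(job20, job15): job20 overlapped-by job15 ✓
(job20, job16): job20 overlapped-by job16 ✓
(job20, job22): job20 overlapped-by job22 ✓
(job23, job19): job23 overlapped-by job19 ✓
Count: 10.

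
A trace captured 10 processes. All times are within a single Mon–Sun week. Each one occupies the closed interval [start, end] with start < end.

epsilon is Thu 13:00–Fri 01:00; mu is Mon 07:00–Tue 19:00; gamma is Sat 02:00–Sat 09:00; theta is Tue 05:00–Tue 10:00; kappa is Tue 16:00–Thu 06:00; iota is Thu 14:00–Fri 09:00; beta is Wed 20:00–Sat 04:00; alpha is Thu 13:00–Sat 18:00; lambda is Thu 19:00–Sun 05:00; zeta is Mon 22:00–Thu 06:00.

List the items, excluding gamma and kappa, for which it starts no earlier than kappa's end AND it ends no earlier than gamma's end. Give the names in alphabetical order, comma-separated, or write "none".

alpha, lambda

Conditions: its start is no earlier than kappa's end (X.start >= Thu 06:00) AND its end is no earlier than gamma's end (X.end >= Sat 09:00).
alpha: start Thu 13:00 >= Thu 06:00? ✓; end Sat 18:00 >= Sat 09:00? ✓ → yes.
beta: start Wed 20:00 >= Thu 06:00? ✗; end Sat 04:00 >= Sat 09:00? ✗ → no.
epsilon: start Thu 13:00 >= Thu 06:00? ✓; end Fri 01:00 >= Sat 09:00? ✗ → no.
iota: start Thu 14:00 >= Thu 06:00? ✓; end Fri 09:00 >= Sat 09:00? ✗ → no.
lambda: start Thu 19:00 >= Thu 06:00? ✓; end Sun 05:00 >= Sat 09:00? ✓ → yes.
mu: start Mon 07:00 >= Thu 06:00? ✗; end Tue 19:00 >= Sat 09:00? ✗ → no.
theta: start Tue 05:00 >= Thu 06:00? ✗; end Tue 10:00 >= Sat 09:00? ✗ → no.
zeta: start Mon 22:00 >= Thu 06:00? ✗; end Thu 06:00 >= Sat 09:00? ✗ → no.
Result: alpha, lambda.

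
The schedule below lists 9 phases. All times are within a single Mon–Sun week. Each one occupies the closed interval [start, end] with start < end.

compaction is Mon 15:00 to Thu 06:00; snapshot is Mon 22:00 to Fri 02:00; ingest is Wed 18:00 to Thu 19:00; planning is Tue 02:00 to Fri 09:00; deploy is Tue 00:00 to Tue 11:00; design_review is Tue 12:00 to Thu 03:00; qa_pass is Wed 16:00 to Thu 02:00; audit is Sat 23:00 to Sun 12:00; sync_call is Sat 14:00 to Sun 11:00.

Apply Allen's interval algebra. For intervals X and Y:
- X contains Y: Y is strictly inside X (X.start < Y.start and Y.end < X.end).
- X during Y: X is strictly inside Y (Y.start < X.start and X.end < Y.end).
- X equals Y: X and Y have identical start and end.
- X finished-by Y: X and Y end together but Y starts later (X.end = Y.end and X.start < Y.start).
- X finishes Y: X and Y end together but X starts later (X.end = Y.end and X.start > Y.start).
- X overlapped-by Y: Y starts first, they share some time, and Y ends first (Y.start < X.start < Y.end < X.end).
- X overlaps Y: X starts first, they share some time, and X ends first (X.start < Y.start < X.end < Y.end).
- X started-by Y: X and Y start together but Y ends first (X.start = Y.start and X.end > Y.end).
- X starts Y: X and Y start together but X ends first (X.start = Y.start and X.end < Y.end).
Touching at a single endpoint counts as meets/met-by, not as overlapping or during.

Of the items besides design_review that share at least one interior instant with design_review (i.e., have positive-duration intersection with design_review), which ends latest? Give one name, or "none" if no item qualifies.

planning

Target design_review = [Tue 12:00, Thu 03:00].
audit [Sat 23:00, Sun 12:00] → after → excluded.
compaction [Mon 15:00, Thu 06:00] → contains → candidate.
deploy [Tue 00:00, Tue 11:00] → before → excluded.
ingest [Wed 18:00, Thu 19:00] → overlapped-by → candidate.
planning [Tue 02:00, Fri 09:00] → contains → candidate.
qa_pass [Wed 16:00, Thu 02:00] → during → candidate.
snapshot [Mon 22:00, Fri 02:00] → contains → candidate.
sync_call [Sat 14:00, Sun 11:00] → after → excluded.
Among candidates, latest end is Fri 09:00 → planning.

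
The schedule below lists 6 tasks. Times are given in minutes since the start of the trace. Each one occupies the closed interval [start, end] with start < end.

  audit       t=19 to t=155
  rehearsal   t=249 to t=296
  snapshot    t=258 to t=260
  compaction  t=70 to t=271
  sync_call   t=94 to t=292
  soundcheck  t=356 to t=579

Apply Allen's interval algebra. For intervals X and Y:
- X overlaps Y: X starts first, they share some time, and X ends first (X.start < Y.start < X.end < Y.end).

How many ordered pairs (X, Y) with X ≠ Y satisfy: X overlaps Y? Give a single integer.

5

Checking all 30 ordered pairs for relation 'overlaps'; matching pairs in alphabetical order:
(audit, compaction): audit overlaps compaction ✓
(audit, sync_call): audit overlaps sync_call ✓
(compaction, rehearsal): compaction overlaps rehearsal ✓
(compaction, sync_call): compaction overlaps sync_call ✓
(sync_call, rehearsal): sync_call overlaps rehearsal ✓
Count: 5.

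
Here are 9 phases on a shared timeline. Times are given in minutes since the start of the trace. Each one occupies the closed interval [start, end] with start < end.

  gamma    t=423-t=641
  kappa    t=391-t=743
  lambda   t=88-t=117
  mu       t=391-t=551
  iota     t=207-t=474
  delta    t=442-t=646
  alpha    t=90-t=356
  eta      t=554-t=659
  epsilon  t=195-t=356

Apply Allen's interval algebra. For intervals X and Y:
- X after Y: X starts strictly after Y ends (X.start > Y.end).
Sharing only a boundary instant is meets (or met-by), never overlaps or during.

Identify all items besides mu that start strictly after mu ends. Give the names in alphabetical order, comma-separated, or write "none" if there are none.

Target mu = [t=391, t=551].
alpha [t=90, t=356] → before → no.
delta [t=442, t=646] → overlapped-by → no.
epsilon [t=195, t=356] → before → no.
eta [t=554, t=659] → after → yes.
gamma [t=423, t=641] → overlapped-by → no.
iota [t=207, t=474] → overlaps → no.
kappa [t=391, t=743] → started-by → no.
lambda [t=88, t=117] → before → no.
Result: eta.

eta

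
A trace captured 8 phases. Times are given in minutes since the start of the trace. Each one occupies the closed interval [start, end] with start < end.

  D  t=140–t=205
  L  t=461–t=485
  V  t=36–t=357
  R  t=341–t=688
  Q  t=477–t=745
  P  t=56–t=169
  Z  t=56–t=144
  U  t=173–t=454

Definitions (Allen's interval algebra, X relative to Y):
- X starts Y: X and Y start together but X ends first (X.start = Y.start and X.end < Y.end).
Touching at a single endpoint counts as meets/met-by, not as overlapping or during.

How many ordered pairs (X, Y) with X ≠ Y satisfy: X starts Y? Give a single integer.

1

Checking all 56 ordered pairs for relation 'starts'; matching pairs in alphabetical order:
(Z, P): Z starts P ✓
Count: 1.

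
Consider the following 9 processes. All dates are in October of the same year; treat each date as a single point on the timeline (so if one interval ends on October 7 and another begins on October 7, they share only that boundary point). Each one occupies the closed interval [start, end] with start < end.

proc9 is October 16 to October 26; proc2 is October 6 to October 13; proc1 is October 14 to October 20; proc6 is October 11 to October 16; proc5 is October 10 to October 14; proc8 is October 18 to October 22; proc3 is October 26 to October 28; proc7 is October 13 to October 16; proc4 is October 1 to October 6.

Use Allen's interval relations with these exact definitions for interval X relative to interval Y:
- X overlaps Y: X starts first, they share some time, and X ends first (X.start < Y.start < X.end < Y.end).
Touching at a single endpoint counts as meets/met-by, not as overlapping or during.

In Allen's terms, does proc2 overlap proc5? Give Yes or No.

proc2 = [October 6, October 13], proc5 = [October 10, October 14].
Actual relation of proc2 to proc5: overlaps.
Asked whether 'overlaps' holds → Yes.

Yes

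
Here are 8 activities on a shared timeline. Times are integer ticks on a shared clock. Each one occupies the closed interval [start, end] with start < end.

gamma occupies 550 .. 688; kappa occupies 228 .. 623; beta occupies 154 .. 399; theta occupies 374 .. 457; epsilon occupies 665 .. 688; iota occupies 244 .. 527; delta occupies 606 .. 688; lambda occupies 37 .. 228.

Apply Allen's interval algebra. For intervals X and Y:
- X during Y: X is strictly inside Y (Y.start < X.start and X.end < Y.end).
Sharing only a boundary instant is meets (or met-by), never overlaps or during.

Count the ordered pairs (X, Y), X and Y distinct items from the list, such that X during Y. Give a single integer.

3

Checking all 56 ordered pairs for relation 'during'; matching pairs in alphabetical order:
(iota, kappa): iota during kappa ✓
(theta, iota): theta during iota ✓
(theta, kappa): theta during kappa ✓
Count: 3.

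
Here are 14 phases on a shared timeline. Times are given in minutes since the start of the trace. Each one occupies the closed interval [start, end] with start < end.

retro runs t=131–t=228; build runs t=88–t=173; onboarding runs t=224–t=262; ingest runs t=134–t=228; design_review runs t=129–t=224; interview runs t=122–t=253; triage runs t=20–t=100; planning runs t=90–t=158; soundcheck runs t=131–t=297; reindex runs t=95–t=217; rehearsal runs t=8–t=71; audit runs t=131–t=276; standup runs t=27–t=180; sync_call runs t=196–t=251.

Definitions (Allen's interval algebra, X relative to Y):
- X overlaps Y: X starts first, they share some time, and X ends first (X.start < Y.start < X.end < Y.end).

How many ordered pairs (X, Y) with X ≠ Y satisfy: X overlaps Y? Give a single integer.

Checking all 182 ordered pairs for relation 'overlaps'; matching pairs in alphabetical order:
(build, audit): build overlaps audit ✓
(build, design_review): build overlaps design_review ✓
(build, ingest): build overlaps ingest ✓
(build, interview): build overlaps interview ✓
(build, reindex): build overlaps reindex ✓
(build, retro): build overlaps retro ✓
(build, soundcheck): build overlaps soundcheck ✓
(design_review, audit): design_review overlaps audit ✓
(design_review, ingest): design_review overlaps ingest ✓
(design_review, retro): design_review overlaps retro ✓
(design_review, soundcheck): design_review overlaps soundcheck ✓
(design_review, sync_call): design_review overlaps sync_call ✓
(ingest, onboarding): ingest overlaps onboarding ✓
(ingest, sync_call): ingest overlaps sync_call ✓
(interview, audit): interview overlaps audit ✓
(interview, onboarding): interview overlaps onboarding ✓
(interview, soundcheck): interview overlaps soundcheck ✓
(planning, audit): planning overlaps audit ✓
(planning, design_review): planning overlaps design_review ✓
(planning, ingest): planning overlaps ingest ✓
(planning, interview): planning overlaps interview ✓
(planning, reindex): planning overlaps reindex ✓
(planning, retro): planning overlaps retro ✓
(planning, soundcheck): planning overlaps soundcheck ✓
... plus 23 further pairs not listed.
Count: 47.

47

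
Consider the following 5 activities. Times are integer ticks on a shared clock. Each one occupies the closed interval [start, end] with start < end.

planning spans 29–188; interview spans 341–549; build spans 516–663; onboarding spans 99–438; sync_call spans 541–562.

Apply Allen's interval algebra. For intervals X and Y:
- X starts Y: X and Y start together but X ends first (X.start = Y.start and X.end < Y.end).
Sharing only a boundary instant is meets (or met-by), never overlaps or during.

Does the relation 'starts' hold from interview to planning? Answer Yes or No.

No

interview = [341, 549], planning = [29, 188].
Actual relation of interview to planning: after.
Asked whether 'starts' holds → No.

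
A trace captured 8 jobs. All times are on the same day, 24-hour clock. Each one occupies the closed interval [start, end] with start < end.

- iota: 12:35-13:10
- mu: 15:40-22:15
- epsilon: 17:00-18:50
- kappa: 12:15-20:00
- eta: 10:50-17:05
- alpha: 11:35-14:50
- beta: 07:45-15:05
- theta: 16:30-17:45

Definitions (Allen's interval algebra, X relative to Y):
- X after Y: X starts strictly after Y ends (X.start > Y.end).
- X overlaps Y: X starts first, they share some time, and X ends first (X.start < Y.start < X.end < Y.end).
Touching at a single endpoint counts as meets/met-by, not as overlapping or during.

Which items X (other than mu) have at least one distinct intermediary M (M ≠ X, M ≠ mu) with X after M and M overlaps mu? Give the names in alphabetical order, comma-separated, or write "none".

Target mu = [15:40, 22:15].
Intermediaries M with M overlaps mu: eta, kappa.
Via eta — items with X after eta: none.
Via kappa — items with X after kappa: none.
Union: none.

none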